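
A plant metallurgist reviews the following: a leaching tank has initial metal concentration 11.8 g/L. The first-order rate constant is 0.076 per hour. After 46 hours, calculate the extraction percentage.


96.9682%

Compute the exponent:
-k * t = -0.076 * 46 = -3.496
Remaining concentration:
C = 11.8 * exp(-3.496)
= 11.8 * 0.03031841486
= 0.3577572953 g/L
Extracted = 11.8 - 0.3577572953 = 11.4422427 g/L
Extraction % = 11.4422427 / 11.8 * 100
= 96.9682%


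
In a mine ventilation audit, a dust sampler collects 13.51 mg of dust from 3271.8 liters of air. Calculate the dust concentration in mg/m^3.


Convert liters to m^3: 1 m^3 = 1000 L
Concentration = mass / volume * 1000
= 13.51 / 3271.8 * 1000
= 0.004129225503 * 1000
= 4.1292 mg/m^3

4.1292 mg/m^3


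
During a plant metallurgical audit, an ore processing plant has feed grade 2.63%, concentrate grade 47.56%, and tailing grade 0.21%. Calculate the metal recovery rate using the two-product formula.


92.4233%

Using the two-product formula:
R = 100 * c * (f - t) / (f * (c - t))
Numerator = 100 * 47.56 * (2.63 - 0.21)
= 100 * 47.56 * 2.42
= 11509.52
Denominator = 2.63 * (47.56 - 0.21)
= 2.63 * 47.35
= 124.5305
R = 11509.52 / 124.5305
= 92.4233%


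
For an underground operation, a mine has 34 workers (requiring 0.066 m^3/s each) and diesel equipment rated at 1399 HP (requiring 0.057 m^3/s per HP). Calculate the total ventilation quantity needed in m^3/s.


81.987 m^3/s

Airflow for workers:
Q_people = 34 * 0.066 = 2.244 m^3/s
Airflow for diesel equipment:
Q_diesel = 1399 * 0.057 = 79.743 m^3/s
Total ventilation:
Q_total = 2.244 + 79.743
= 81.987 m^3/s


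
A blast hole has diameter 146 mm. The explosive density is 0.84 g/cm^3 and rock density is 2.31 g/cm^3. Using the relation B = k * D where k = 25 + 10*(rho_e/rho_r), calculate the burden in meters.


First, compute k:
rho_e / rho_r = 0.84 / 2.31 = 0.3636363636
k = 25 + 10 * 0.3636363636 = 28.63636364
Then, compute burden:
B = k * D / 1000 = 28.63636364 * 146 / 1000
= 4180.909091 / 1000
= 4.1809 m

4.1809 m


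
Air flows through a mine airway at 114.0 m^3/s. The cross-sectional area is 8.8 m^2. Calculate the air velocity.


12.9545 m/s

Velocity = flow rate / cross-sectional area
= 114.0 / 8.8
= 12.9545 m/s


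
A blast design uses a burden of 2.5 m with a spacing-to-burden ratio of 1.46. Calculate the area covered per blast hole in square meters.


9.125 m^2

First, find the spacing:
Spacing = burden * ratio = 2.5 * 1.46
= 3.65 m
Then, calculate the area:
Area = burden * spacing = 2.5 * 3.65
= 9.125 m^2


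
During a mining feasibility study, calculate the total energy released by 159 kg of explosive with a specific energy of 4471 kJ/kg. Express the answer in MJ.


Energy = mass * specific_energy / 1000
= 159 * 4471 / 1000
= 710889 / 1000
= 710.889 MJ

710.889 MJ


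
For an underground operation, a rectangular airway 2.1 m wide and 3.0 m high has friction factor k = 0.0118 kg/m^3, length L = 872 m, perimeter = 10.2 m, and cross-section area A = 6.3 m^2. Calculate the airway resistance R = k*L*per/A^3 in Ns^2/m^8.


Compute the numerator:
k * L * per = 0.0118 * 872 * 10.2
= 104.95392
Compute the denominator:
A^3 = 6.3^3 = 250.047
Resistance:
R = 104.95392 / 250.047
= 0.4197 Ns^2/m^8

0.4197 Ns^2/m^8


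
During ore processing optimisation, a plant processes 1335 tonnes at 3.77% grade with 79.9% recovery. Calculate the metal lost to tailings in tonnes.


Total metal in feed:
= 1335 * 3.77 / 100 = 50.3295 tonnes
Metal recovered:
= 50.3295 * 79.9 / 100 = 40.2132705 tonnes
Metal lost to tailings:
= 50.3295 - 40.2132705
= 10.1162 tonnes

10.1162 tonnes


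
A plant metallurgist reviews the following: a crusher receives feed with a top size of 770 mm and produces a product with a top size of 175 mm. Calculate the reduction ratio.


Reduction ratio = feed size / product size
= 770 / 175
= 4.4

4.4


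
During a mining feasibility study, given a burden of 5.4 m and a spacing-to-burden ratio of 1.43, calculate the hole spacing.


7.722 m

Spacing = burden * ratio
= 5.4 * 1.43
= 7.722 m


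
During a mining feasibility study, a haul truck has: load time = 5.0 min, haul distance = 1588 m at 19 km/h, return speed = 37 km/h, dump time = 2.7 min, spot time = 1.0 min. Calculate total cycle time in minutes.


16.2899 min

Convert haul speed to m/min: 19 * 1000/60 = 316.6666667 m/min
Haul time = 1588 / 316.6666667 = 5.014736842 min
Convert return speed to m/min: 37 * 1000/60 = 616.6666667 m/min
Return time = 1588 / 616.6666667 = 2.575135135 min
Total cycle time:
= 5.0 + 5.014736842 + 2.7 + 2.575135135 + 1.0
= 16.2899 min


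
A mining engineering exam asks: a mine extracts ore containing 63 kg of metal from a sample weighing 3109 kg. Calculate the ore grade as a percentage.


2.0264%

Ore grade = (metal mass / ore mass) * 100
= (63 / 3109) * 100
= 0.0202637504 * 100
= 2.0264%


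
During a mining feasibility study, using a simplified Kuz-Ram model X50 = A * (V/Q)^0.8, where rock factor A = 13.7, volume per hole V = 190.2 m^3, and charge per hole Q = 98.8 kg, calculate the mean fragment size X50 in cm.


23.1357 cm

Compute V/Q:
V/Q = 190.2 / 98.8 = 1.925101215
Raise to the power 0.8:
(V/Q)^0.8 = 1.925101215^0.8 = 1.688740249
Multiply by A:
X50 = 13.7 * 1.688740249
= 23.1357 cm


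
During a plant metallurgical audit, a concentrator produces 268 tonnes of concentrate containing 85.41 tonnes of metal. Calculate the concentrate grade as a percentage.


Grade = (metal in concentrate / concentrate mass) * 100
= (85.41 / 268) * 100
= 0.3186940299 * 100
= 31.8694%

31.8694%


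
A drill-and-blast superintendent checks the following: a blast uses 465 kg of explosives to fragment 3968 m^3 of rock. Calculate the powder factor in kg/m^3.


Powder factor = explosive mass / rock volume
= 465 / 3968
= 0.1172 kg/m^3

0.1172 kg/m^3


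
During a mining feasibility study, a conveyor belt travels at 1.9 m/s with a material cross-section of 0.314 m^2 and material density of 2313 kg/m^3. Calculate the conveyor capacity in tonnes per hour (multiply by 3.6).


4967.7689 t/h

Volumetric flow = speed * area
= 1.9 * 0.314 = 0.5966 m^3/s
Mass flow = volumetric * density
= 0.5966 * 2313 = 1379.9358 kg/s
Convert to t/h: multiply by 3.6
Capacity = 1379.9358 * 3.6
= 4967.7689 t/h


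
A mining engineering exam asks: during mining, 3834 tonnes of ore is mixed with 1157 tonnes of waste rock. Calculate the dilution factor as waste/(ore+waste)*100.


Total material = ore + waste
= 3834 + 1157 = 4991 tonnes
Dilution = waste / total * 100
= 1157 / 4991 * 100
= 0.2318172711 * 100
= 23.1817%

23.1817%


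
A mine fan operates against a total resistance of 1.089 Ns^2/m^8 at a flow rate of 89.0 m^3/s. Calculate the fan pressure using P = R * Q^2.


8625.969 Pa

Compute Q^2:
Q^2 = 89.0^2 = 7921.0
Compute pressure:
P = R * Q^2 = 1.089 * 7921.0
= 8625.969 Pa


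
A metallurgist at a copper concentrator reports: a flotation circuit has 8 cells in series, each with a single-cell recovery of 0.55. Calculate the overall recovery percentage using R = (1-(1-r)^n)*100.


99.8318%

Complement of single-cell recovery:
1 - r = 1 - 0.55 = 0.45
Raise to power n:
(1 - r)^8 = 0.45^8 = 0.001681512539
Overall recovery:
R = (1 - 0.001681512539) * 100
= 99.8318%


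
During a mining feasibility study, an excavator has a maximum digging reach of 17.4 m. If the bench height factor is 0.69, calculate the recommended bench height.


12.006 m

Bench height = reach * factor
= 17.4 * 0.69
= 12.006 m


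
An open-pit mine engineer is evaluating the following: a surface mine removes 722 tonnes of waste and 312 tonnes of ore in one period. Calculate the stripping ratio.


Stripping ratio = waste tonnage / ore tonnage
= 722 / 312
= 2.3141

2.3141


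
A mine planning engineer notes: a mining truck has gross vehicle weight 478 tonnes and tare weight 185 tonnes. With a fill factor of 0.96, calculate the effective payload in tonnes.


281.28 tonnes

Maximum payload = gross - tare
= 478 - 185 = 293 tonnes
Effective payload = max payload * fill factor
= 293 * 0.96
= 281.28 tonnes


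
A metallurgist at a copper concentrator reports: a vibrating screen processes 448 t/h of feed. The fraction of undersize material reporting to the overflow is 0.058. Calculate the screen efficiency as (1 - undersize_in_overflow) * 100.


Screen efficiency = (1 - fraction of undersize in overflow) * 100
= (1 - 0.058) * 100
= 0.942 * 100
= 94.2%

94.2%


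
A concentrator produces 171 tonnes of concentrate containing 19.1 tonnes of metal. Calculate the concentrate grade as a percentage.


11.1696%

Grade = (metal in concentrate / concentrate mass) * 100
= (19.1 / 171) * 100
= 0.1116959064 * 100
= 11.1696%


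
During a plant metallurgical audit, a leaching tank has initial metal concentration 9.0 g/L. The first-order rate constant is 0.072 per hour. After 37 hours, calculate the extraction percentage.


93.0331%

Compute the exponent:
-k * t = -0.072 * 37 = -2.664
Remaining concentration:
C = 9.0 * exp(-2.664)
= 9.0 * 0.0696689877
= 0.6270208893 g/L
Extracted = 9.0 - 0.6270208893 = 8.372979111 g/L
Extraction % = 8.372979111 / 9.0 * 100
= 93.0331%


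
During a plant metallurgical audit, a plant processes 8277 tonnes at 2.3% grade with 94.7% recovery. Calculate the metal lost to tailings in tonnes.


Total metal in feed:
= 8277 * 2.3 / 100 = 190.371 tonnes
Metal recovered:
= 190.371 * 94.7 / 100 = 180.281337 tonnes
Metal lost to tailings:
= 190.371 - 180.281337
= 10.0897 tonnes

10.0897 tonnes


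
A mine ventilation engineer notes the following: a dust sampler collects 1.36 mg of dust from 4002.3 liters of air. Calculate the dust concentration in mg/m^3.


0.3398 mg/m^3

Convert liters to m^3: 1 m^3 = 1000 L
Concentration = mass / volume * 1000
= 1.36 / 4002.3 * 1000
= 0.0003398046123 * 1000
= 0.3398 mg/m^3


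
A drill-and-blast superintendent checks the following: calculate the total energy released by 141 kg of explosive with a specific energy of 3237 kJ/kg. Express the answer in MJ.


Energy = mass * specific_energy / 1000
= 141 * 3237 / 1000
= 456417 / 1000
= 456.417 MJ

456.417 MJ


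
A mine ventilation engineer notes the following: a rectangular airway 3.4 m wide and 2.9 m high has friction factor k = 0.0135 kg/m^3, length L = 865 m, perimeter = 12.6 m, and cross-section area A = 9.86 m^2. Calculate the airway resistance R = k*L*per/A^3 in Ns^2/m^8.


Compute the numerator:
k * L * per = 0.0135 * 865 * 12.6
= 147.1365
Compute the denominator:
A^3 = 9.86^3 = 958.585256
Resistance:
R = 147.1365 / 958.585256
= 0.1535 Ns^2/m^8

0.1535 Ns^2/m^8


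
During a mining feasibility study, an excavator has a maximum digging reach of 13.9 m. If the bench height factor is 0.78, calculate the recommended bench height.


Bench height = reach * factor
= 13.9 * 0.78
= 10.842 m

10.842 m


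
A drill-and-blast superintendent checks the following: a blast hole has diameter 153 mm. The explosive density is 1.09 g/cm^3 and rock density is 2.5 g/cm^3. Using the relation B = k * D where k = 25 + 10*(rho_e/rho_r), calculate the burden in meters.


First, compute k:
rho_e / rho_r = 1.09 / 2.5 = 0.436
k = 25 + 10 * 0.436 = 29.36
Then, compute burden:
B = k * D / 1000 = 29.36 * 153 / 1000
= 4492.08 / 1000
= 4.4921 m

4.4921 m


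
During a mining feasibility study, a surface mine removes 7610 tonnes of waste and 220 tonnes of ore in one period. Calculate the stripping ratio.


Stripping ratio = waste tonnage / ore tonnage
= 7610 / 220
= 34.5909

34.5909


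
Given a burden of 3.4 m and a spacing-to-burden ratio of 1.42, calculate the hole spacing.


Spacing = burden * ratio
= 3.4 * 1.42
= 4.828 m

4.828 m


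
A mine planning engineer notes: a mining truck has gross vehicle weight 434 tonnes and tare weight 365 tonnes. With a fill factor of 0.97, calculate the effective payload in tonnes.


66.93 tonnes

Maximum payload = gross - tare
= 434 - 365 = 69 tonnes
Effective payload = max payload * fill factor
= 69 * 0.97
= 66.93 tonnes


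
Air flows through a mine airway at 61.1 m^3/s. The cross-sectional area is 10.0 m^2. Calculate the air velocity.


Velocity = flow rate / cross-sectional area
= 61.1 / 10.0
= 6.11 m/s

6.11 m/s


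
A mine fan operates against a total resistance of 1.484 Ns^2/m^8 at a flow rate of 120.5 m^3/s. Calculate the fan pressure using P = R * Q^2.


21548.051 Pa

Compute Q^2:
Q^2 = 120.5^2 = 14520.25
Compute pressure:
P = R * Q^2 = 1.484 * 14520.25
= 21548.051 Pa


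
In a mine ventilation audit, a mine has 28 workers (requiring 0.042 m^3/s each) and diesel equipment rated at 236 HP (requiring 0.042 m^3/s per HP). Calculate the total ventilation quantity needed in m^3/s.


11.088 m^3/s

Airflow for workers:
Q_people = 28 * 0.042 = 1.176 m^3/s
Airflow for diesel equipment:
Q_diesel = 236 * 0.042 = 9.912 m^3/s
Total ventilation:
Q_total = 1.176 + 9.912
= 11.088 m^3/s


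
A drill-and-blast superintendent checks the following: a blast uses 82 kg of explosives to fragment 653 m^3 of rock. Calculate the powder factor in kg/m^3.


Powder factor = explosive mass / rock volume
= 82 / 653
= 0.1256 kg/m^3

0.1256 kg/m^3


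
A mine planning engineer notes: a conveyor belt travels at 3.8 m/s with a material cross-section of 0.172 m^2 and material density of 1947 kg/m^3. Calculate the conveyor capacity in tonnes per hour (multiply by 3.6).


Volumetric flow = speed * area
= 3.8 * 0.172 = 0.6536 m^3/s
Mass flow = volumetric * density
= 0.6536 * 1947 = 1272.5592 kg/s
Convert to t/h: multiply by 3.6
Capacity = 1272.5592 * 3.6
= 4581.2131 t/h

4581.2131 t/h


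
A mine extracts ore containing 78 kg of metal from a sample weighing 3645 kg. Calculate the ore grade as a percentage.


2.1399%

Ore grade = (metal mass / ore mass) * 100
= (78 / 3645) * 100
= 0.02139917695 * 100
= 2.1399%


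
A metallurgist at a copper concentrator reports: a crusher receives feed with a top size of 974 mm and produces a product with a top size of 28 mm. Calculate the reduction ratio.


Reduction ratio = feed size / product size
= 974 / 28
= 34.7857

34.7857


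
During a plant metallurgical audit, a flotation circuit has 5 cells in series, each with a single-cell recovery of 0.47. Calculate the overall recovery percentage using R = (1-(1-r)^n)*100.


Complement of single-cell recovery:
1 - r = 1 - 0.47 = 0.53
Raise to power n:
(1 - r)^5 = 0.53^5 = 0.0418195493
Overall recovery:
R = (1 - 0.0418195493) * 100
= 95.818%

95.818%


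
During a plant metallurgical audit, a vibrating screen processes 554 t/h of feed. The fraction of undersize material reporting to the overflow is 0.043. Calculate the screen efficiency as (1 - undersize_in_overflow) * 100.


95.7%

Screen efficiency = (1 - fraction of undersize in overflow) * 100
= (1 - 0.043) * 100
= 0.957 * 100
= 95.7%


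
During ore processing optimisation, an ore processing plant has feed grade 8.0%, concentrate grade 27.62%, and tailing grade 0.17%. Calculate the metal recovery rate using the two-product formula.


98.4811%

Using the two-product formula:
R = 100 * c * (f - t) / (f * (c - t))
Numerator = 100 * 27.62 * (8.0 - 0.17)
= 100 * 27.62 * 7.83
= 21626.46
Denominator = 8.0 * (27.62 - 0.17)
= 8.0 * 27.45
= 219.6
R = 21626.46 / 219.6
= 98.4811%


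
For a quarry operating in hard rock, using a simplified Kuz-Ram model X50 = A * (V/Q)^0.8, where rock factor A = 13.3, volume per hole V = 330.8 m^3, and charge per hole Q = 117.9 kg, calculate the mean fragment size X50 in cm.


30.3594 cm

Compute V/Q:
V/Q = 330.8 / 117.9 = 2.8057676
Raise to the power 0.8:
(V/Q)^0.8 = 2.8057676^0.8 = 2.282660673
Multiply by A:
X50 = 13.3 * 2.282660673
= 30.3594 cm


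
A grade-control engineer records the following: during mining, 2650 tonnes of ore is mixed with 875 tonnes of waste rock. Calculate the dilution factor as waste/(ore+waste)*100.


Total material = ore + waste
= 2650 + 875 = 3525 tonnes
Dilution = waste / total * 100
= 875 / 3525 * 100
= 0.2482269504 * 100
= 24.8227%

24.8227%


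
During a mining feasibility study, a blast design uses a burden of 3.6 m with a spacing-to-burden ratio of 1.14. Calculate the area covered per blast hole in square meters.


First, find the spacing:
Spacing = burden * ratio = 3.6 * 1.14
= 4.104 m
Then, calculate the area:
Area = burden * spacing = 3.6 * 4.104
= 14.7744 m^2

14.7744 m^2


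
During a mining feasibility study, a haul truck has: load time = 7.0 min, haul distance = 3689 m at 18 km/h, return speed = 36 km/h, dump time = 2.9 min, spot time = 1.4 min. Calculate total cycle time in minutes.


Convert haul speed to m/min: 18 * 1000/60 = 300 m/min
Haul time = 3689 / 300 = 12.29666667 min
Convert return speed to m/min: 36 * 1000/60 = 600 m/min
Return time = 3689 / 600 = 6.148333333 min
Total cycle time:
= 7.0 + 12.29666667 + 2.9 + 6.148333333 + 1.4
= 29.745 min

29.745 min


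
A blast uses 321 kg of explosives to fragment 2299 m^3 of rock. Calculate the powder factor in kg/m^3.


0.1396 kg/m^3

Powder factor = explosive mass / rock volume
= 321 / 2299
= 0.1396 kg/m^3


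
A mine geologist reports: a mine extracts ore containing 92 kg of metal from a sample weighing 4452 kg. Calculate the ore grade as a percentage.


2.0665%

Ore grade = (metal mass / ore mass) * 100
= (92 / 4452) * 100
= 0.02066486972 * 100
= 2.0665%


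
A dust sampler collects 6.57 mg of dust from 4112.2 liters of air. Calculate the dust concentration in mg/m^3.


Convert liters to m^3: 1 m^3 = 1000 L
Concentration = mass / volume * 1000
= 6.57 / 4112.2 * 1000
= 0.001597684938 * 1000
= 1.5977 mg/m^3

1.5977 mg/m^3


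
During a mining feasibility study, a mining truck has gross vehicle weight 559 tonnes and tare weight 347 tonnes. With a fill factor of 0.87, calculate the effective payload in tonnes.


Maximum payload = gross - tare
= 559 - 347 = 212 tonnes
Effective payload = max payload * fill factor
= 212 * 0.87
= 184.44 tonnes

184.44 tonnes


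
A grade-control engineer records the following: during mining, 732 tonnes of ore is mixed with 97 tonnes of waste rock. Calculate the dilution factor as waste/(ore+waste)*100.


11.7008%

Total material = ore + waste
= 732 + 97 = 829 tonnes
Dilution = waste / total * 100
= 97 / 829 * 100
= 0.1170084439 * 100
= 11.7008%


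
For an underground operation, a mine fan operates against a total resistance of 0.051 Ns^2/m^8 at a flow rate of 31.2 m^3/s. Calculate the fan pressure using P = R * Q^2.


49.6454 Pa

Compute Q^2:
Q^2 = 31.2^2 = 973.44
Compute pressure:
P = R * Q^2 = 0.051 * 973.44
= 49.6454 Pa


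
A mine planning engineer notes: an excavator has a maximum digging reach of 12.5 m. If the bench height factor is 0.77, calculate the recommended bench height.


Bench height = reach * factor
= 12.5 * 0.77
= 9.625 m

9.625 m


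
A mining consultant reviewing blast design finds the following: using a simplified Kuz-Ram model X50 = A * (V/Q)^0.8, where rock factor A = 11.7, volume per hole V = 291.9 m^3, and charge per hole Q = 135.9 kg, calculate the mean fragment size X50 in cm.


Compute V/Q:
V/Q = 291.9 / 135.9 = 2.14790287
Raise to the power 0.8:
(V/Q)^0.8 = 2.14790287^0.8 = 1.843366585
Multiply by A:
X50 = 11.7 * 1.843366585
= 21.5674 cm

21.5674 cm


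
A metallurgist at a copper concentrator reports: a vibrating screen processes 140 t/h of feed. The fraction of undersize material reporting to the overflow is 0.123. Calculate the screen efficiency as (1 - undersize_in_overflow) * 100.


Screen efficiency = (1 - fraction of undersize in overflow) * 100
= (1 - 0.123) * 100
= 0.877 * 100
= 87.7%

87.7%


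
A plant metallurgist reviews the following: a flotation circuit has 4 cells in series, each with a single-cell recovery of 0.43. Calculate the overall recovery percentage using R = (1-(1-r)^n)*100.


Complement of single-cell recovery:
1 - r = 1 - 0.43 = 0.57
Raise to power n:
(1 - r)^4 = 0.57^4 = 0.10556001
Overall recovery:
R = (1 - 0.10556001) * 100
= 89.444%

89.444%


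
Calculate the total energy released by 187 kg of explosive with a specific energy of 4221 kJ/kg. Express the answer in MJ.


Energy = mass * specific_energy / 1000
= 187 * 4221 / 1000
= 789327 / 1000
= 789.327 MJ

789.327 MJ


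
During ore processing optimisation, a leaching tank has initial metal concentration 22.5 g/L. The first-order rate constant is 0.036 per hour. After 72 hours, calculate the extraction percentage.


92.513%

Compute the exponent:
-k * t = -0.036 * 72 = -2.592
Remaining concentration:
C = 22.5 * exp(-2.592)
= 22.5 * 0.07487014995
= 1.684578374 g/L
Extracted = 22.5 - 1.684578374 = 20.81542163 g/L
Extraction % = 20.81542163 / 22.5 * 100
= 92.513%


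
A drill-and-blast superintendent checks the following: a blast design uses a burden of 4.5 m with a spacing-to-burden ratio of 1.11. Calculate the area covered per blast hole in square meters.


22.4775 m^2

First, find the spacing:
Spacing = burden * ratio = 4.5 * 1.11
= 4.995 m
Then, calculate the area:
Area = burden * spacing = 4.5 * 4.995
= 22.4775 m^2


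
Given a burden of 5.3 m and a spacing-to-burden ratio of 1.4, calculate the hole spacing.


Spacing = burden * ratio
= 5.3 * 1.4
= 7.42 m

7.42 m


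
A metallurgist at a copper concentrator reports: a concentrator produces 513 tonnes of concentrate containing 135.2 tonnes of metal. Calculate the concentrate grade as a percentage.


26.3548%

Grade = (metal in concentrate / concentrate mass) * 100
= (135.2 / 513) * 100
= 0.2635477583 * 100
= 26.3548%


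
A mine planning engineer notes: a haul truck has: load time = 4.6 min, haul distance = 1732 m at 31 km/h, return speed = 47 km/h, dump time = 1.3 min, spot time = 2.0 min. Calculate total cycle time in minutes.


Convert haul speed to m/min: 31 * 1000/60 = 516.6666667 m/min
Haul time = 1732 / 516.6666667 = 3.352258065 min
Convert return speed to m/min: 47 * 1000/60 = 783.3333333 m/min
Return time = 1732 / 783.3333333 = 2.21106383 min
Total cycle time:
= 4.6 + 3.352258065 + 1.3 + 2.21106383 + 2.0
= 13.4633 min

13.4633 min


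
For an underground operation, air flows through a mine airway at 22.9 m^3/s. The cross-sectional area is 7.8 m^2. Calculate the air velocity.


Velocity = flow rate / cross-sectional area
= 22.9 / 7.8
= 2.9359 m/s

2.9359 m/s


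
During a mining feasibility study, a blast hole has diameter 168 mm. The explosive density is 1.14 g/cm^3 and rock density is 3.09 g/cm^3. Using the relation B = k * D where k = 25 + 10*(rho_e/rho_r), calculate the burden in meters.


4.8198 m

First, compute k:
rho_e / rho_r = 1.14 / 3.09 = 0.3689320388
k = 25 + 10 * 0.3689320388 = 28.68932039
Then, compute burden:
B = k * D / 1000 = 28.68932039 * 168 / 1000
= 4819.805825 / 1000
= 4.8198 m


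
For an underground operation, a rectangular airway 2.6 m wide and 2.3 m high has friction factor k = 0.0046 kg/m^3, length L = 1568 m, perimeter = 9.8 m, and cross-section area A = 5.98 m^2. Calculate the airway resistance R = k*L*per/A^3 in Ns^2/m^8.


Compute the numerator:
k * L * per = 0.0046 * 1568 * 9.8
= 70.68544
Compute the denominator:
A^3 = 5.98^3 = 213.847192
Resistance:
R = 70.68544 / 213.847192
= 0.3305 Ns^2/m^8

0.3305 Ns^2/m^8


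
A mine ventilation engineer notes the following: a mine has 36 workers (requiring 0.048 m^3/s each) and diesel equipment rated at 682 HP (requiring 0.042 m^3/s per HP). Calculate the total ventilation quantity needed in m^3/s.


30.372 m^3/s

Airflow for workers:
Q_people = 36 * 0.048 = 1.728 m^3/s
Airflow for diesel equipment:
Q_diesel = 682 * 0.042 = 28.644 m^3/s
Total ventilation:
Q_total = 1.728 + 28.644
= 30.372 m^3/s


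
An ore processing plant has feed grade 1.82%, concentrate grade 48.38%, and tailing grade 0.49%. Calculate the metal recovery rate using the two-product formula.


73.8246%

Using the two-product formula:
R = 100 * c * (f - t) / (f * (c - t))
Numerator = 100 * 48.38 * (1.82 - 0.49)
= 100 * 48.38 * 1.33
= 6434.54
Denominator = 1.82 * (48.38 - 0.49)
= 1.82 * 47.89
= 87.1598
R = 6434.54 / 87.1598
= 73.8246%


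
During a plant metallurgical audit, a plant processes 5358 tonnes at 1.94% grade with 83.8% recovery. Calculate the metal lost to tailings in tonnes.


Total metal in feed:
= 5358 * 1.94 / 100 = 103.9452 tonnes
Metal recovered:
= 103.9452 * 83.8 / 100 = 87.1060776 tonnes
Metal lost to tailings:
= 103.9452 - 87.1060776
= 16.8391 tonnes

16.8391 tonnes


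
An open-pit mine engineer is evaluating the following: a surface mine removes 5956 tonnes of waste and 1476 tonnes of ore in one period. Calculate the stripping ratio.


Stripping ratio = waste tonnage / ore tonnage
= 5956 / 1476
= 4.0352

4.0352


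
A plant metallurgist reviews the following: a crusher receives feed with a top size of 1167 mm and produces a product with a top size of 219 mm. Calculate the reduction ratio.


5.3288

Reduction ratio = feed size / product size
= 1167 / 219
= 5.3288


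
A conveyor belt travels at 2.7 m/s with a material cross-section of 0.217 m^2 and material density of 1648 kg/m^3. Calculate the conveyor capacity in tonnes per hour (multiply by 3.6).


Volumetric flow = speed * area
= 2.7 * 0.217 = 0.5859 m^3/s
Mass flow = volumetric * density
= 0.5859 * 1648 = 965.5632 kg/s
Convert to t/h: multiply by 3.6
Capacity = 965.5632 * 3.6
= 3476.0275 t/h

3476.0275 t/h


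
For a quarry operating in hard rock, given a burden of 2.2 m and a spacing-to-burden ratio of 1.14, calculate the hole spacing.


2.508 m

Spacing = burden * ratio
= 2.2 * 1.14
= 2.508 m


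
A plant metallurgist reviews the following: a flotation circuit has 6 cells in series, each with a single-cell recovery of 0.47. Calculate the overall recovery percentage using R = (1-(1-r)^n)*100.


97.7836%

Complement of single-cell recovery:
1 - r = 1 - 0.47 = 0.53
Raise to power n:
(1 - r)^6 = 0.53^6 = 0.02216436113
Overall recovery:
R = (1 - 0.02216436113) * 100
= 97.7836%


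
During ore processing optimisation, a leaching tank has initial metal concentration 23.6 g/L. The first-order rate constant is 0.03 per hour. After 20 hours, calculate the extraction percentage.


Compute the exponent:
-k * t = -0.03 * 20 = -0.6
Remaining concentration:
C = 23.6 * exp(-0.6)
= 23.6 * 0.5488116361
= 12.95195461 g/L
Extracted = 23.6 - 12.95195461 = 10.64804539 g/L
Extraction % = 10.64804539 / 23.6 * 100
= 45.1188%

45.1188%


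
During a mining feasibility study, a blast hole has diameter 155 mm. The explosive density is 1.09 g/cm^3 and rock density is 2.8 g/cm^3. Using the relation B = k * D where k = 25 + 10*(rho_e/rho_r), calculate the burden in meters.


First, compute k:
rho_e / rho_r = 1.09 / 2.8 = 0.3892857143
k = 25 + 10 * 0.3892857143 = 28.89285714
Then, compute burden:
B = k * D / 1000 = 28.89285714 * 155 / 1000
= 4478.392857 / 1000
= 4.4784 m

4.4784 m


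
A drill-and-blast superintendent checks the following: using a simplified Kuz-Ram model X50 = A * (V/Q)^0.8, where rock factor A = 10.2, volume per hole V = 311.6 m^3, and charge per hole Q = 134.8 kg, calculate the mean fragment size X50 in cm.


Compute V/Q:
V/Q = 311.6 / 134.8 = 2.3115727
Raise to the power 0.8:
(V/Q)^0.8 = 2.3115727^0.8 = 1.954906747
Multiply by A:
X50 = 10.2 * 1.954906747
= 19.94 cm

19.94 cm


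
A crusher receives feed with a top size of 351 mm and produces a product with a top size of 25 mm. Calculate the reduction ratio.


14.04

Reduction ratio = feed size / product size
= 351 / 25
= 14.04


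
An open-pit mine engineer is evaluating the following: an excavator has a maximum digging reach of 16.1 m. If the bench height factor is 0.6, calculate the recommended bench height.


Bench height = reach * factor
= 16.1 * 0.6
= 9.66 m

9.66 m


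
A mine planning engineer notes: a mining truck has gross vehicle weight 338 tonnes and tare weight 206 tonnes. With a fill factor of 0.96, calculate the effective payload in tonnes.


Maximum payload = gross - tare
= 338 - 206 = 132 tonnes
Effective payload = max payload * fill factor
= 132 * 0.96
= 126.72 tonnes

126.72 tonnes


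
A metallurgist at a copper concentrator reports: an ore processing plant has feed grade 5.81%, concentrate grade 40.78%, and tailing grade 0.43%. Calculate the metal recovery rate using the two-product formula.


Using the two-product formula:
R = 100 * c * (f - t) / (f * (c - t))
Numerator = 100 * 40.78 * (5.81 - 0.43)
= 100 * 40.78 * 5.38
= 21939.64
Denominator = 5.81 * (40.78 - 0.43)
= 5.81 * 40.35
= 234.4335
R = 21939.64 / 234.4335
= 93.5858%

93.5858%


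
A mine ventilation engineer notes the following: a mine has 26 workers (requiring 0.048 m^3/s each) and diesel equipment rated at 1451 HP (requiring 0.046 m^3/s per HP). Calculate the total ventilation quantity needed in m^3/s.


Airflow for workers:
Q_people = 26 * 0.048 = 1.248 m^3/s
Airflow for diesel equipment:
Q_diesel = 1451 * 0.046 = 66.746 m^3/s
Total ventilation:
Q_total = 1.248 + 66.746
= 67.994 m^3/s

67.994 m^3/s


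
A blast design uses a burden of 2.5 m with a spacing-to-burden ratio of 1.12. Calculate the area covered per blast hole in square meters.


7.0 m^2

First, find the spacing:
Spacing = burden * ratio = 2.5 * 1.12
= 2.8 m
Then, calculate the area:
Area = burden * spacing = 2.5 * 2.8
= 7.0 m^2


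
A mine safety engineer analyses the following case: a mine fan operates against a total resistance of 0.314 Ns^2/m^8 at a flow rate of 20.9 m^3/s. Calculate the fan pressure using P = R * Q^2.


Compute Q^2:
Q^2 = 20.9^2 = 436.81
Compute pressure:
P = R * Q^2 = 0.314 * 436.81
= 137.1583 Pa

137.1583 Pa


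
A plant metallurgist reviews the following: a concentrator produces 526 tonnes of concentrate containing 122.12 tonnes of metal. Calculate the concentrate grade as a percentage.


23.2167%

Grade = (metal in concentrate / concentrate mass) * 100
= (122.12 / 526) * 100
= 0.2321673004 * 100
= 23.2167%


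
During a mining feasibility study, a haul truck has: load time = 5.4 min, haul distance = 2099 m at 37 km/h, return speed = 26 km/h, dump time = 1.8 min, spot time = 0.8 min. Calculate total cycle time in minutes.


Convert haul speed to m/min: 37 * 1000/60 = 616.6666667 m/min
Haul time = 2099 / 616.6666667 = 3.403783784 min
Convert return speed to m/min: 26 * 1000/60 = 433.3333333 m/min
Return time = 2099 / 433.3333333 = 4.843846154 min
Total cycle time:
= 5.4 + 3.403783784 + 1.8 + 4.843846154 + 0.8
= 16.2476 min

16.2476 min


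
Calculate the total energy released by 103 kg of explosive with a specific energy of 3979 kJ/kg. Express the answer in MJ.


Energy = mass * specific_energy / 1000
= 103 * 3979 / 1000
= 409837 / 1000
= 409.837 MJ

409.837 MJ


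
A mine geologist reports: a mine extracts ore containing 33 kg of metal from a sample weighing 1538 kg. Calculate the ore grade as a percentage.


2.1456%

Ore grade = (metal mass / ore mass) * 100
= (33 / 1538) * 100
= 0.02145643693 * 100
= 2.1456%


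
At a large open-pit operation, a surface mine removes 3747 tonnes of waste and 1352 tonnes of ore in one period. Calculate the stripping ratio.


2.7714

Stripping ratio = waste tonnage / ore tonnage
= 3747 / 1352
= 2.7714


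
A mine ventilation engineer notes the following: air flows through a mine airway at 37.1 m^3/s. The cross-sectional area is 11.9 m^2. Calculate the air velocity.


3.1176 m/s

Velocity = flow rate / cross-sectional area
= 37.1 / 11.9
= 3.1176 m/s


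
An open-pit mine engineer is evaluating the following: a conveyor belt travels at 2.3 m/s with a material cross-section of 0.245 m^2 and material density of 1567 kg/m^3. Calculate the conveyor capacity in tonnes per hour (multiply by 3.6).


3178.8162 t/h

Volumetric flow = speed * area
= 2.3 * 0.245 = 0.5635 m^3/s
Mass flow = volumetric * density
= 0.5635 * 1567 = 883.0045 kg/s
Convert to t/h: multiply by 3.6
Capacity = 883.0045 * 3.6
= 3178.8162 t/h


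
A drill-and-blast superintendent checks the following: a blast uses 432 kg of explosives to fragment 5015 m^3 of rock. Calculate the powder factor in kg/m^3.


0.0861 kg/m^3

Powder factor = explosive mass / rock volume
= 432 / 5015
= 0.0861 kg/m^3


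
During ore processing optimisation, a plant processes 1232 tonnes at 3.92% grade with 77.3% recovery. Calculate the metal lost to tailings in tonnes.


10.9628 tonnes

Total metal in feed:
= 1232 * 3.92 / 100 = 48.2944 tonnes
Metal recovered:
= 48.2944 * 77.3 / 100 = 37.3315712 tonnes
Metal lost to tailings:
= 48.2944 - 37.3315712
= 10.9628 tonnes


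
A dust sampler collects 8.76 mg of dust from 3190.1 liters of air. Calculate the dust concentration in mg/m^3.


Convert liters to m^3: 1 m^3 = 1000 L
Concentration = mass / volume * 1000
= 8.76 / 3190.1 * 1000
= 0.002745995423 * 1000
= 2.746 mg/m^3

2.746 mg/m^3


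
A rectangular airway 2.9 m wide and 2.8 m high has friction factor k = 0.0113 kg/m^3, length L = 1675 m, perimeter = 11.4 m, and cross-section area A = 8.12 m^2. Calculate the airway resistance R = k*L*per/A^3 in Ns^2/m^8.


0.403 Ns^2/m^8

Compute the numerator:
k * L * per = 0.0113 * 1675 * 11.4
= 215.7735
Compute the denominator:
A^3 = 8.12^3 = 535.387328
Resistance:
R = 215.7735 / 535.387328
= 0.403 Ns^2/m^8


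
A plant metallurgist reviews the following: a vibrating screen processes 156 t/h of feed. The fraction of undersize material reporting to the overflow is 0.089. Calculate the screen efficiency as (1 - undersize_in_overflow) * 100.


91.1%

Screen efficiency = (1 - fraction of undersize in overflow) * 100
= (1 - 0.089) * 100
= 0.911 * 100
= 91.1%


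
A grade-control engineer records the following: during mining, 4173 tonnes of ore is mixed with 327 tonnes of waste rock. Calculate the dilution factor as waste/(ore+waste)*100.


7.2667%

Total material = ore + waste
= 4173 + 327 = 4500 tonnes
Dilution = waste / total * 100
= 327 / 4500 * 100
= 0.07266666667 * 100
= 7.2667%


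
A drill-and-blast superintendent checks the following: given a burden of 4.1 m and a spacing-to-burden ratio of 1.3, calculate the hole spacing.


5.33 m

Spacing = burden * ratio
= 4.1 * 1.3
= 5.33 m


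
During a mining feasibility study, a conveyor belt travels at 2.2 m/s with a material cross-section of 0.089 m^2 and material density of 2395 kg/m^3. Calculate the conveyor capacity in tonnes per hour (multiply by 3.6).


Volumetric flow = speed * area
= 2.2 * 0.089 = 0.1958 m^3/s
Mass flow = volumetric * density
= 0.1958 * 2395 = 468.941 kg/s
Convert to t/h: multiply by 3.6
Capacity = 468.941 * 3.6
= 1688.1876 t/h

1688.1876 t/h


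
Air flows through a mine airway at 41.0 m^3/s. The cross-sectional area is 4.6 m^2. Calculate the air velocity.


Velocity = flow rate / cross-sectional area
= 41.0 / 4.6
= 8.913 m/s

8.913 m/s


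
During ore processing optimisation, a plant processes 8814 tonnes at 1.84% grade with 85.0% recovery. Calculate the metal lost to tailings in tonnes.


24.3266 tonnes

Total metal in feed:
= 8814 * 1.84 / 100 = 162.1776 tonnes
Metal recovered:
= 162.1776 * 85.0 / 100 = 137.85096 tonnes
Metal lost to tailings:
= 162.1776 - 137.85096
= 24.3266 tonnes


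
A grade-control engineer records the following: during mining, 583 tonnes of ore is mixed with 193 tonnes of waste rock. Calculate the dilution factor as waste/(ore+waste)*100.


24.8711%

Total material = ore + waste
= 583 + 193 = 776 tonnes
Dilution = waste / total * 100
= 193 / 776 * 100
= 0.2487113402 * 100
= 24.8711%


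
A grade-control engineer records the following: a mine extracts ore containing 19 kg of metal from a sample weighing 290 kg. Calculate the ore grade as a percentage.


Ore grade = (metal mass / ore mass) * 100
= (19 / 290) * 100
= 0.06551724138 * 100
= 6.5517%

6.5517%


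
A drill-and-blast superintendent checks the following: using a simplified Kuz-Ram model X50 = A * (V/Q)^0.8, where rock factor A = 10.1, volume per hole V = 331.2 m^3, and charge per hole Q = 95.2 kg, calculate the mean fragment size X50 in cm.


27.3832 cm

Compute V/Q:
V/Q = 331.2 / 95.2 = 3.478991597
Raise to the power 0.8:
(V/Q)^0.8 = 3.478991597^0.8 = 2.711207166
Multiply by A:
X50 = 10.1 * 2.711207166
= 27.3832 cm


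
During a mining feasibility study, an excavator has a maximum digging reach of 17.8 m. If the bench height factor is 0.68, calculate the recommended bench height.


Bench height = reach * factor
= 17.8 * 0.68
= 12.104 m

12.104 m


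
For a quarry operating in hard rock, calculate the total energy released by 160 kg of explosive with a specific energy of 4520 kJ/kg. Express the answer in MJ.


Energy = mass * specific_energy / 1000
= 160 * 4520 / 1000
= 723200 / 1000
= 723.2 MJ

723.2 MJ


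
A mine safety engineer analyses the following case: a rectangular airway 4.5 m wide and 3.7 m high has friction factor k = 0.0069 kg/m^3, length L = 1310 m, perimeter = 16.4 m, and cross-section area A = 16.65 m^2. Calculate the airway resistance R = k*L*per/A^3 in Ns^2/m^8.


0.0321 Ns^2/m^8

Compute the numerator:
k * L * per = 0.0069 * 1310 * 16.4
= 148.2396
Compute the denominator:
A^3 = 16.65^3 = 4615.754625
Resistance:
R = 148.2396 / 4615.754625
= 0.0321 Ns^2/m^8


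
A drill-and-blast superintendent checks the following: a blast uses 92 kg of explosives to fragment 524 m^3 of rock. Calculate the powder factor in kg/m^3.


0.1756 kg/m^3

Powder factor = explosive mass / rock volume
= 92 / 524
= 0.1756 kg/m^3


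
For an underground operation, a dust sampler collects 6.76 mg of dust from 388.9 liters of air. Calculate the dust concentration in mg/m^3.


Convert liters to m^3: 1 m^3 = 1000 L
Concentration = mass / volume * 1000
= 6.76 / 388.9 * 1000
= 0.0173823605 * 1000
= 17.3824 mg/m^3

17.3824 mg/m^3


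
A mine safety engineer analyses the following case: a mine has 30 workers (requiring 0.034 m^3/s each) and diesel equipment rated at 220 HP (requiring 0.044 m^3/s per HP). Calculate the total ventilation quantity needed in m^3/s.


Airflow for workers:
Q_people = 30 * 0.034 = 1.02 m^3/s
Airflow for diesel equipment:
Q_diesel = 220 * 0.044 = 9.68 m^3/s
Total ventilation:
Q_total = 1.02 + 9.68
= 10.7 m^3/s

10.7 m^3/s


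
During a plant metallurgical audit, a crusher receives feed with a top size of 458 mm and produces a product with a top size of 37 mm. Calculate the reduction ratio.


Reduction ratio = feed size / product size
= 458 / 37
= 12.3784

12.3784


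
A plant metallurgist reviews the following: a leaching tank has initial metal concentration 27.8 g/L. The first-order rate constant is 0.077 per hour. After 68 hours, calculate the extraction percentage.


99.4678%

Compute the exponent:
-k * t = -0.077 * 68 = -5.236
Remaining concentration:
C = 27.8 * exp(-5.236)
= 27.8 * 0.005321500322
= 0.1479377089 g/L
Extracted = 27.8 - 0.1479377089 = 27.65206229 g/L
Extraction % = 27.65206229 / 27.8 * 100
= 99.4678%


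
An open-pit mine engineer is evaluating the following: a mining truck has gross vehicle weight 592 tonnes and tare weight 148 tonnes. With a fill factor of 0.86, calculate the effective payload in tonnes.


381.84 tonnes

Maximum payload = gross - tare
= 592 - 148 = 444 tonnes
Effective payload = max payload * fill factor
= 444 * 0.86
= 381.84 tonnes


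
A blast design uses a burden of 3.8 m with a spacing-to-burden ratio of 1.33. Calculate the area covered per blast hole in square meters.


First, find the spacing:
Spacing = burden * ratio = 3.8 * 1.33
= 5.054 m
Then, calculate the area:
Area = burden * spacing = 3.8 * 5.054
= 19.2052 m^2

19.2052 m^2


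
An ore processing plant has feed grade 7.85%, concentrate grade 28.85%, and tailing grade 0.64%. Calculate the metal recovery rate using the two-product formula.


93.9309%

Using the two-product formula:
R = 100 * c * (f - t) / (f * (c - t))
Numerator = 100 * 28.85 * (7.85 - 0.64)
= 100 * 28.85 * 7.21
= 20800.85
Denominator = 7.85 * (28.85 - 0.64)
= 7.85 * 28.21
= 221.4485
R = 20800.85 / 221.4485
= 93.9309%
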